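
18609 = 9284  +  9325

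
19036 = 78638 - 59602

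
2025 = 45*45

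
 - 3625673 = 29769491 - 33395164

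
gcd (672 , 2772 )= 84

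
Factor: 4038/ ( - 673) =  - 2^1*3^1 = - 6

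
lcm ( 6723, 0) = 0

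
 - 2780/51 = -2780/51 = - 54.51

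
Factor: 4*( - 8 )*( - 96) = 3072 = 2^10*3^1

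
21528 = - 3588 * (-6 ) 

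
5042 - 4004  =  1038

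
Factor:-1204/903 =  - 2^2*3^( - 1 ) = - 4/3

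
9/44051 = 9/44051 = 0.00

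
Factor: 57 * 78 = 2^1 * 3^2 * 13^1*19^1 = 4446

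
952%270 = 142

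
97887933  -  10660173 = 87227760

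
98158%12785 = 8663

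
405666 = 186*2181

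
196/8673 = 4/177 = 0.02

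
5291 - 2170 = 3121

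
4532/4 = 1133 = 1133.00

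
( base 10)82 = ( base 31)2k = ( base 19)46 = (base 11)75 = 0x52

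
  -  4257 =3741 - 7998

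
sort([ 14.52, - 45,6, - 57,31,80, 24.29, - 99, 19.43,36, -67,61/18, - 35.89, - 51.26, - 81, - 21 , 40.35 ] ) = [ - 99, - 81, - 67,-57, - 51.26,-45, - 35.89, - 21, 61/18, 6, 14.52,19.43,24.29,31, 36,40.35,80 ] 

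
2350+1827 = 4177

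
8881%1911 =1237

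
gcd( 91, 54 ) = 1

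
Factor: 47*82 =3854 = 2^1* 41^1 * 47^1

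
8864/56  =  1108/7 = 158.29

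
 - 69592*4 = -278368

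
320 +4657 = 4977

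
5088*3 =15264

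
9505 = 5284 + 4221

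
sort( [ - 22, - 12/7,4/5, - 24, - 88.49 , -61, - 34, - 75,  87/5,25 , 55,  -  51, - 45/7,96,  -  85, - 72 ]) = [-88.49,-85, - 75,  -  72, - 61, - 51,-34, - 24, - 22, - 45/7, -12/7, 4/5 , 87/5, 25 , 55,96 ] 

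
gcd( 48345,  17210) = 5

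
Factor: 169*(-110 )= -18590 = -2^1*5^1*11^1*13^2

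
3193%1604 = 1589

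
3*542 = 1626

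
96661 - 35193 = 61468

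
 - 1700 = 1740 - 3440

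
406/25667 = 406/25667  =  0.02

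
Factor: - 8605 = - 5^1 *1721^1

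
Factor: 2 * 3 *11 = 66 = 2^1*3^1  *  11^1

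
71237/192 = 371 + 5/192 =371.03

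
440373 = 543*811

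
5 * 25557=127785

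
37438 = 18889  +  18549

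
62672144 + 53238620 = 115910764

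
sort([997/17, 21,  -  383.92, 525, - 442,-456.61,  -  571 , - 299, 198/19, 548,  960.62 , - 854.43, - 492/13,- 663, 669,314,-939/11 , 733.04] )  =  [  -  854.43, - 663, - 571,-456.61, - 442,  -  383.92,-299, - 939/11, - 492/13, 198/19,  21, 997/17,314, 525,548,669, 733.04,960.62] 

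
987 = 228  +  759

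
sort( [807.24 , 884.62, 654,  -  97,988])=[ - 97, 654,  807.24, 884.62,988]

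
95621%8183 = 5608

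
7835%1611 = 1391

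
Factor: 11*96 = 1056 = 2^5*3^1*11^1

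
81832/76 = 1076+14/19 = 1076.74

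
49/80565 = 49/80565 = 0.00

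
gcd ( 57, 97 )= 1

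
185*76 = 14060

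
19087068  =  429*44492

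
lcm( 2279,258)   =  13674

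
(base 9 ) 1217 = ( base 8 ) 1613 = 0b1110001011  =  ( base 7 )2434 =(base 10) 907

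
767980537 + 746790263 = 1514770800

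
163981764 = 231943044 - 67961280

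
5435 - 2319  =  3116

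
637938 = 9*70882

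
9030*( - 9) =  - 81270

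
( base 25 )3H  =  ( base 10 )92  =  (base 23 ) 40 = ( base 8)134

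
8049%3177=1695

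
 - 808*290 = - 234320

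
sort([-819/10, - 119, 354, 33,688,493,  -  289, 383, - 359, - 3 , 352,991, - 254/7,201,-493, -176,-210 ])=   [ - 493, - 359,  -  289, - 210, -176, - 119,- 819/10, - 254/7,-3 , 33 , 201, 352,  354 , 383, 493,688, 991 ]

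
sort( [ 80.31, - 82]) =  [ - 82, 80.31] 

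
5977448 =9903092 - 3925644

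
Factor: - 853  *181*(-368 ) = 56816624= 2^4 * 23^1*181^1*853^1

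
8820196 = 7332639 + 1487557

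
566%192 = 182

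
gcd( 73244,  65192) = 4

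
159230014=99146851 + 60083163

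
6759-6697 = 62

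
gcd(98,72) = 2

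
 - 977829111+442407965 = -535421146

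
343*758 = 259994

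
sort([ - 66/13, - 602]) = [  -  602, - 66/13 ]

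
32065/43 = 32065/43 = 745.70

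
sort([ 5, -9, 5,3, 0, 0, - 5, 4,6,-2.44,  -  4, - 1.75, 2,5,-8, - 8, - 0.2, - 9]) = [ - 9 ,-9, - 8, - 8,  -  5,- 4, - 2.44,-1.75,- 0.2 , 0,0,2, 3, 4,5, 5,5, 6]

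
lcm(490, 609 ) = 42630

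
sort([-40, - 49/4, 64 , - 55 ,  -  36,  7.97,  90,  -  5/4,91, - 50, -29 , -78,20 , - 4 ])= [ - 78, - 55,  -  50, - 40,-36 ,-29 , - 49/4,- 4 , - 5/4,7.97, 20, 64,90, 91]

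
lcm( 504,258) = 21672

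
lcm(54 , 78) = 702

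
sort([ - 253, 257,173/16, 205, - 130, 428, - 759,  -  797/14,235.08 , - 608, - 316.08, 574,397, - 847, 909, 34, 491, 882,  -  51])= [ - 847,- 759, - 608,-316.08,-253, - 130,-797/14, - 51,173/16, 34,205,235.08, 257,397, 428 , 491, 574,  882 , 909]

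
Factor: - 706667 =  - 13^1*19^1  *  2861^1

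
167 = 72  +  95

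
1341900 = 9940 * 135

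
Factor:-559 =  - 13^1*43^1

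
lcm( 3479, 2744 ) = 194824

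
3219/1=3219 = 3219.00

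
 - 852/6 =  - 142 = - 142.00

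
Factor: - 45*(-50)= 2250 =2^1* 3^2*5^3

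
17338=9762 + 7576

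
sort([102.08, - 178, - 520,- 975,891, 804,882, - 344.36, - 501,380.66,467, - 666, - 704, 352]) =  [ - 975,- 704, - 666, - 520, - 501,-344.36, - 178,102.08,352,380.66, 467, 804,882, 891]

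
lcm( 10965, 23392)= 350880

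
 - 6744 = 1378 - 8122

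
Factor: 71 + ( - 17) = 2^1*3^3 = 54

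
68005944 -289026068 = - 221020124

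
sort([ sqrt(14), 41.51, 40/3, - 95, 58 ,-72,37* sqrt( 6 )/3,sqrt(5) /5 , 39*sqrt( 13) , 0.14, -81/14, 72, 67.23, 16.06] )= [ - 95, - 72 ,-81/14,0.14, sqrt(5)/5, sqrt( 14),40/3,16.06, 37 *sqrt( 6 )/3, 41.51 , 58,  67.23, 72, 39*sqrt( 13)]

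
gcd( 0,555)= 555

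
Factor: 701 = 701^1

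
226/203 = 1+23/203 = 1.11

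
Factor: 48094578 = 2^1*3^2*7^2*31^1*1759^1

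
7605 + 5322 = 12927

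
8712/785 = 8712/785=11.10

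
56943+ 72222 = 129165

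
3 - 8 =- 5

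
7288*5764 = 42008032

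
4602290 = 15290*301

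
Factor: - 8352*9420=  -  78675840 = - 2^7 * 3^3*5^1 * 29^1*157^1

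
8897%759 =548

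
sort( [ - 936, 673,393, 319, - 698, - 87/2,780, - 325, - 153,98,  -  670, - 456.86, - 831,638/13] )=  [-936, - 831, - 698, - 670, - 456.86, - 325, - 153 , - 87/2, 638/13,98, 319, 393,673,780]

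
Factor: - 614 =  - 2^1 * 307^1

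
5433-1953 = 3480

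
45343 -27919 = 17424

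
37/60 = 37/60 =0.62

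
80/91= 80/91 = 0.88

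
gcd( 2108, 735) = 1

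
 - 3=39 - 42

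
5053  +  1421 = 6474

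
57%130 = 57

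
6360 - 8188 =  - 1828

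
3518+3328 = 6846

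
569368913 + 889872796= 1459241709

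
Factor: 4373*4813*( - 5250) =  - 2^1 * 3^1*5^3*7^1*4373^1 * 4813^1 = - 110498057250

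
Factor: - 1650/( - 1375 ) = 2^1*3^1*5^( - 1) = 6/5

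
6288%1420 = 608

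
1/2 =1/2 = 0.50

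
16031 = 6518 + 9513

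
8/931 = 8/931 = 0.01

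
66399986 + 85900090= 152300076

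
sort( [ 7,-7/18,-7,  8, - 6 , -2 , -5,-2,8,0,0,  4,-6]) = [ - 7,-6, - 6, - 5 , - 2 , - 2, - 7/18 , 0 , 0,4, 7,8,8 ] 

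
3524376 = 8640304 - 5115928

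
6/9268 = 3/4634 = 0.00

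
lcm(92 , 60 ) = 1380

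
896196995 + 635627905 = 1531824900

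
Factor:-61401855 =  - 3^1*5^1*31^1*132047^1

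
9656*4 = 38624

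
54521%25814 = 2893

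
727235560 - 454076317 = 273159243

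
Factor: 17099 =17099^1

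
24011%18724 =5287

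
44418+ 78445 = 122863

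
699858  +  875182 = 1575040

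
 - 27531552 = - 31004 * 888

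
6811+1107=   7918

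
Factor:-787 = -787^1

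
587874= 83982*7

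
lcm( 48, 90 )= 720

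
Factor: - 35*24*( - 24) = 2^6*3^2 * 5^1* 7^1 =20160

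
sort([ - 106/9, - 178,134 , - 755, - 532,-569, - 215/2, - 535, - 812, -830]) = [ - 830, - 812, - 755, - 569, - 535,-532, - 178, - 215/2,- 106/9, 134]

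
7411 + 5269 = 12680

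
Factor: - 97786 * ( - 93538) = 9146706868 = 2^2* 13^1*3761^1*46769^1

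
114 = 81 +33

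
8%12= 8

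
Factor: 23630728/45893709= 2^3*3^(-5)*11^1*188863^( - 1 )*268531^1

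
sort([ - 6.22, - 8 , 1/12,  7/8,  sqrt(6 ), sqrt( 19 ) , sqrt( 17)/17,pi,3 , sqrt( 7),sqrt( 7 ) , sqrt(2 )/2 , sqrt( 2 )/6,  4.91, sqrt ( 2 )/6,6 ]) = [ - 8, - 6.22, 1/12, sqrt( 2 )/6,  sqrt( 2 )/6,sqrt( 17 )/17, sqrt(2) /2,7/8,sqrt( 6),sqrt (7),sqrt ( 7 ),3,  pi,  sqrt ( 19), 4.91,6 ]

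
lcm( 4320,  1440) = 4320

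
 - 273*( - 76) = 20748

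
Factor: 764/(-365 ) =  - 2^2*5^( - 1 )*73^( - 1)*191^1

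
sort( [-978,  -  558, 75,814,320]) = [- 978, - 558 , 75,320, 814]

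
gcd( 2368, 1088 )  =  64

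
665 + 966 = 1631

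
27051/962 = 27051/962 = 28.12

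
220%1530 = 220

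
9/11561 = 9/11561 = 0.00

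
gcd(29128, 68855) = 1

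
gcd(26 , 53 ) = 1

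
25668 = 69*372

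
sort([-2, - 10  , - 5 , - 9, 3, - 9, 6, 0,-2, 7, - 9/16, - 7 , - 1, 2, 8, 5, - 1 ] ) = [ - 10,-9,  -  9,  -  7  ,  -  5,-2,-2, - 1, - 1, - 9/16, 0, 2,3, 5, 6,  7,8] 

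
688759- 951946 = -263187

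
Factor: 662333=7^3*1931^1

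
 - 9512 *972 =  - 9245664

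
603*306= 184518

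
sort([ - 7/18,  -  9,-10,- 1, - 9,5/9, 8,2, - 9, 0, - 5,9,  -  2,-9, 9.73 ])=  [ - 10, - 9, -9,  -  9,-9,  -  5, - 2 , - 1, -7/18, 0,5/9, 2, 8, 9,9.73]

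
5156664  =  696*7409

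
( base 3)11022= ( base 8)164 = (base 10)116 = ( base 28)44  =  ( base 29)40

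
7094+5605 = 12699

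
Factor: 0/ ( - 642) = 0^1 = 0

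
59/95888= 59/95888= 0.00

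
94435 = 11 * 8585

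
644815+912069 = 1556884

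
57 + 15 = 72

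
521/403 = 521/403 =1.29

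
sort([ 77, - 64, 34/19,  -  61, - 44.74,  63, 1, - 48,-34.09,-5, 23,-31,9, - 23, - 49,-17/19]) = [- 64,-61, - 49,-48, - 44.74, - 34.09,-31, - 23,-5,-17/19, 1, 34/19, 9,23, 63, 77 ] 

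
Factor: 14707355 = 5^1*13^1*226267^1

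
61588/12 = 5132 + 1/3 = 5132.33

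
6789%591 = 288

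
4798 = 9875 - 5077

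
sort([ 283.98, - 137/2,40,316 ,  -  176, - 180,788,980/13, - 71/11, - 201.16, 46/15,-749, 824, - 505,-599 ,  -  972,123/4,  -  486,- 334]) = [ - 972, - 749, - 599,- 505,-486, - 334, - 201.16 ,  -  180, - 176,-137/2, - 71/11,46/15,123/4, 40,980/13,283.98,316, 788, 824]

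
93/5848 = 93/5848 = 0.02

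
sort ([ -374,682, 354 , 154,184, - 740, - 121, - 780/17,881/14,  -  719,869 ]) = [ - 740,- 719,-374, - 121, - 780/17, 881/14 , 154 , 184,354 , 682,869] 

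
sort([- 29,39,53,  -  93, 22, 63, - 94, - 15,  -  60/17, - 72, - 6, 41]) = [ - 94, - 93,  -  72, - 29, - 15 ,-6 , - 60/17,22  ,  39, 41, 53, 63 ]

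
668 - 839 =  - 171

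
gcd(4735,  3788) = 947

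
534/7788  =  89/1298 = 0.07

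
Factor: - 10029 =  - 3^1 * 3343^1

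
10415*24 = 249960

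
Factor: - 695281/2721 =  - 3^ (  -  1 )*907^( - 1)*695281^1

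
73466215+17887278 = 91353493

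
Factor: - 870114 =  - 2^1 * 3^1*7^1*20717^1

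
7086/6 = 1181=1181.00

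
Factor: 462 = 2^1*3^1*7^1*11^1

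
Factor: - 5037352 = -2^3*163^1 * 3863^1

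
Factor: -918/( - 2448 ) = 2^( -3 ) * 3^1 = 3/8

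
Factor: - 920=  - 2^3*5^1*23^1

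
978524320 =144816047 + 833708273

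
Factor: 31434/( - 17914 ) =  - 3^1*31^1*  53^(-1 ) = -  93/53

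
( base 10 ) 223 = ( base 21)AD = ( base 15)ed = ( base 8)337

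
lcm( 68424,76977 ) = 615816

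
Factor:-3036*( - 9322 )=28301592 = 2^3*3^1 * 11^1*23^1 * 59^1*79^1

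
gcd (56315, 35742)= 7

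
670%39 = 7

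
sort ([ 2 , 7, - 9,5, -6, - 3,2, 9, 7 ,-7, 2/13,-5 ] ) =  [ - 9 , - 7, - 6, - 5,-3,2/13,2 , 2 , 5,7,  7  ,  9 ] 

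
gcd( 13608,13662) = 54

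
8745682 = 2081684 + 6663998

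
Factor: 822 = 2^1 * 3^1*137^1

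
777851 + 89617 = 867468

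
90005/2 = 90005/2 = 45002.50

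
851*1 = 851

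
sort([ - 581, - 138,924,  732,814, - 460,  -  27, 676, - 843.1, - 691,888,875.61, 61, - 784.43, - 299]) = [ - 843.1, - 784.43, - 691, - 581, - 460, - 299,-138, -27,61,676, 732,814, 875.61,888,924 ] 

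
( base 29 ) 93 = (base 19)dh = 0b100001000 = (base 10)264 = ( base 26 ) A4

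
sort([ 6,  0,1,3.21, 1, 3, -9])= [ - 9,  0, 1,1,3  ,  3.21,6]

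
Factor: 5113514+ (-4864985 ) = 3^1*37^1*  2239^1 = 248529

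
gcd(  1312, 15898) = 2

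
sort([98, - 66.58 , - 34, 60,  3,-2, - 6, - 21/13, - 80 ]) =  [ - 80,-66.58 , - 34, - 6,-2,-21/13 , 3,60, 98 ] 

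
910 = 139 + 771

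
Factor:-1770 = -2^1*3^1 * 5^1*59^1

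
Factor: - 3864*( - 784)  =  2^7*3^1*7^3*23^1 = 3029376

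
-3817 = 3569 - 7386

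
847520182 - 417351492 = 430168690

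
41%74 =41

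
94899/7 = 13557 = 13557.00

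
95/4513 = 95/4513 = 0.02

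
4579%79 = 76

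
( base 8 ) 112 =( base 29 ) 2G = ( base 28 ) 2i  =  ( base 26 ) 2m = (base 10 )74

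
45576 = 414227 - 368651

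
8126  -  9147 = - 1021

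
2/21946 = 1/10973= 0.00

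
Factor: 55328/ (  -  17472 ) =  - 19/6  =  - 2^ ( - 1)*3^( - 1 )*19^1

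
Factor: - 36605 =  - 5^1*  7321^1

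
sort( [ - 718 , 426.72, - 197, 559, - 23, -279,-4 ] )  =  [  -  718,-279,-197, - 23, - 4 , 426.72,  559] 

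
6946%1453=1134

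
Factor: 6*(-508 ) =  - 3048 = -2^3*3^1*127^1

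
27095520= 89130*304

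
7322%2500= 2322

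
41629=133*313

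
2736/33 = 912/11 = 82.91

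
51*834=42534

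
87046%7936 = 7686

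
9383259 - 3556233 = 5827026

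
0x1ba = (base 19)145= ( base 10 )442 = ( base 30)EM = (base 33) dd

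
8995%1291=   1249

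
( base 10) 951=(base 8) 1667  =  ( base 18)2GF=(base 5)12301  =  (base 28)15R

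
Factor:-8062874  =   - 2^1*191^1*21107^1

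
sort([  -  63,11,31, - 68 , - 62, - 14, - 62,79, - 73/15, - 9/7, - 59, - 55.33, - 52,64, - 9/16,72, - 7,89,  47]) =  [ - 68, - 63, - 62, - 62,-59, - 55.33, - 52, - 14, - 7, - 73/15 , - 9/7, - 9/16,11,31,47,64,  72, 79, 89]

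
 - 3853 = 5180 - 9033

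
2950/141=20 + 130/141 = 20.92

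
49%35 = 14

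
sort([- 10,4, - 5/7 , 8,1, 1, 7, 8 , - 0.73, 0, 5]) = [-10, - 0.73, - 5/7, 0, 1 , 1, 4, 5, 7, 8, 8]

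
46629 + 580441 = 627070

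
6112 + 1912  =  8024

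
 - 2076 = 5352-7428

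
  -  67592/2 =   -  33796 = -33796.00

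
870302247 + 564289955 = 1434592202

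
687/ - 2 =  - 687/2 = - 343.50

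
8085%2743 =2599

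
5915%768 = 539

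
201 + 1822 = 2023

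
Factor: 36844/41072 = 2^(-2)*17^ ( - 1)*61^1 = 61/68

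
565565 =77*7345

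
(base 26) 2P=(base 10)77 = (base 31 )2F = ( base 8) 115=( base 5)302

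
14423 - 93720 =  - 79297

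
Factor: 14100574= 2^1*7050287^1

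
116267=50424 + 65843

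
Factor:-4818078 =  -2^1*3^2*267671^1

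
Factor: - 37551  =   - 3^1*12517^1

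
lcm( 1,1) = 1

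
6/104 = 3/52 = 0.06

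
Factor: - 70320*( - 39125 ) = 2^4*3^1*5^4*293^1*313^1 = 2751270000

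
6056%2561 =934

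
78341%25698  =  1247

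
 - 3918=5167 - 9085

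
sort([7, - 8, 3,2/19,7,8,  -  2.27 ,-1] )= [ - 8, - 2.27, - 1 , 2/19,3,  7 , 7,8]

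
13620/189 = 72 + 4/63=72.06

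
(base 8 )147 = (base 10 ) 103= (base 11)94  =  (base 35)2x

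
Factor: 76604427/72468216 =2837201/2684008 = 2^( - 3)*23^( - 1 ) * 29^( - 1 )*503^(-1 )*2837201^1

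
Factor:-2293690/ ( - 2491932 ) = 2^(  -  1 ) * 3^( - 1)*5^1*7^2*31^1*151^1*207661^( - 1) = 1146845/1245966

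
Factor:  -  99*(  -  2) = 2^1*3^2*11^1 =198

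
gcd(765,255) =255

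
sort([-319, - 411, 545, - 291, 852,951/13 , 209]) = [ -411, - 319, - 291, 951/13, 209,545, 852 ] 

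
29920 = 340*88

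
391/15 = 26+1/15 = 26.07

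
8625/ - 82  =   - 8625/82 = - 105.18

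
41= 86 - 45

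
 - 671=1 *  ( - 671 )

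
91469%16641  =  8264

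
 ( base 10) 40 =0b101000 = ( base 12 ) 34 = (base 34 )16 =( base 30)1A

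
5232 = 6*872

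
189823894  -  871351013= - 681527119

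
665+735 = 1400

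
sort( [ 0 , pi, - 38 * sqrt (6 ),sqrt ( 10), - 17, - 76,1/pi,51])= [ - 38*sqrt( 6 ), -76, -17,0,1/pi, pi, sqrt( 10 ),51]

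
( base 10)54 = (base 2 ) 110110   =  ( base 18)30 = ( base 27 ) 20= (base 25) 24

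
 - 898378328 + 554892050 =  - 343486278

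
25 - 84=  - 59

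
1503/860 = 1  +  643/860 = 1.75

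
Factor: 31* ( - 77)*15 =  - 35805 = - 3^1*5^1 * 7^1*11^1*31^1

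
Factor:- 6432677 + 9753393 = 2^2*7^1*233^1*509^1 = 3320716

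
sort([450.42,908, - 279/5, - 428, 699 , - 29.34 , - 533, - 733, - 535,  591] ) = [ - 733 , - 535,-533, - 428, - 279/5,-29.34, 450.42,591, 699, 908 ] 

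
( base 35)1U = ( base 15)45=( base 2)1000001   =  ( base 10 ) 65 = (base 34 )1v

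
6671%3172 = 327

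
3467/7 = 495 + 2/7=495.29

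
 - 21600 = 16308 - 37908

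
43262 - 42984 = 278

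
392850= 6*65475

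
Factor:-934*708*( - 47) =2^3*3^1* 47^1*59^1* 467^1 = 31079784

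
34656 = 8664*4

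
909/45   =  101/5 = 20.20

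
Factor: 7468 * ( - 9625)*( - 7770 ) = 2^3*3^1 * 5^4*7^2 * 11^1 * 37^1*1867^1 = 558503715000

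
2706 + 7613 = 10319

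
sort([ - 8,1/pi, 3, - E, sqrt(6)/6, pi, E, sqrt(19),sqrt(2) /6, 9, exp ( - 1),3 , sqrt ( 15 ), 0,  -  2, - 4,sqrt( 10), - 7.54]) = [-8, - 7.54, - 4, - E,-2, 0,sqrt( 2) /6,1/pi,exp( - 1), sqrt( 6)/6, E,3,3, pi,sqrt(10 ),sqrt( 15), sqrt (19 ),9]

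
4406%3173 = 1233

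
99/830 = 99/830   =  0.12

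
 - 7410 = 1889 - 9299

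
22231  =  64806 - 42575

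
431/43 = 431/43 = 10.02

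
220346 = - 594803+815149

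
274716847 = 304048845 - 29331998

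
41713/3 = 41713/3 = 13904.33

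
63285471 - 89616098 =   -  26330627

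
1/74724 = 1/74724 = 0.00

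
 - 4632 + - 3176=-7808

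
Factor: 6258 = 2^1*3^1*7^1 *149^1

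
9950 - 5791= 4159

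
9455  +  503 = 9958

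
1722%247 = 240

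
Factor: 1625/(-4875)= - 1/3 = -  3^(-1)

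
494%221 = 52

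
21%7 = 0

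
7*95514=668598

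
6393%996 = 417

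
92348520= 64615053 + 27733467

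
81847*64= 5238208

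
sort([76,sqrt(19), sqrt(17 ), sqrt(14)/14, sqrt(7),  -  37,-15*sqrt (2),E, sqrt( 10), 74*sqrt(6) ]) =[ - 37,  -  15*sqrt(2), sqrt(14)/14, sqrt( 7), E, sqrt( 10 ), sqrt( 17),sqrt(19 ), 76, 74*sqrt( 6 ) ] 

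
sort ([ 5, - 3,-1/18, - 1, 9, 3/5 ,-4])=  [ - 4 ,- 3, - 1 , - 1/18,3/5, 5, 9]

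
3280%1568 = 144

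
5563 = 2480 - -3083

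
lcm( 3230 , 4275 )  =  145350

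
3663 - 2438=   1225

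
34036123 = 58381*583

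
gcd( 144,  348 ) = 12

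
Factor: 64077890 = 2^1 * 5^1*857^1 * 7477^1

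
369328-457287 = - 87959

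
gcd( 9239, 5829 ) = 1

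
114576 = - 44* (  -  2604)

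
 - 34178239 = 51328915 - 85507154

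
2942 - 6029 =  - 3087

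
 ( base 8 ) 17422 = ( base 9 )11817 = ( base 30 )8p4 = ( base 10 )7954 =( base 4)1330102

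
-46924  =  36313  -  83237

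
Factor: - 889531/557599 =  - 7^(  -  1 ) *241^1*3691^1*79657^(- 1)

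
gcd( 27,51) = 3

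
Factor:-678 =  - 2^1*3^1 * 113^1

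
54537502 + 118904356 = 173441858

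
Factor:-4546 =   -  2^1*2273^1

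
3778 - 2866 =912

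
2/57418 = 1/28709 = 0.00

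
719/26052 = 719/26052 =0.03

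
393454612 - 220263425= 173191187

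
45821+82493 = 128314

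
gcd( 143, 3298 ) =1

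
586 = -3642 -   -  4228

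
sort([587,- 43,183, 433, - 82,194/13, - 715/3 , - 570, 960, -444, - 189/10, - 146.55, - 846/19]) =[ - 570, -444,-715/3, - 146.55, - 82,  -  846/19, - 43,-189/10,  194/13,183,433, 587, 960]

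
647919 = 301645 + 346274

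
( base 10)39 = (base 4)213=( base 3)1110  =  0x27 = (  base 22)1h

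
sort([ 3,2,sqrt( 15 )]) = [ 2, 3, sqrt( 15 ) ]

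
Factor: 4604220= 2^2*3^2*5^1*25579^1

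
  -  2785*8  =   - 22280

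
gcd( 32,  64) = 32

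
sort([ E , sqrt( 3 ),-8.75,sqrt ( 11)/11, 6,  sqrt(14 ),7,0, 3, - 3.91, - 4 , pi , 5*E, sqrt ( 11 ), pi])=[  -  8.75, - 4, - 3.91,0,sqrt(11) /11, sqrt( 3 ),E, 3,pi, pi, sqrt(11),sqrt(14),6,7,5*E ]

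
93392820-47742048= 45650772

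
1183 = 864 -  - 319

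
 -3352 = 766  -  4118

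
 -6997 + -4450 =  - 11447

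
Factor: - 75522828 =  - 2^2*3^1* 6293569^1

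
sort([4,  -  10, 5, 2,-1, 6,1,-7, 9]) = [ - 10,  -  7, - 1, 1, 2, 4,5, 6,9 ] 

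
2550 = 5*510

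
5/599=5/599=0.01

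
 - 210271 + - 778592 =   -  988863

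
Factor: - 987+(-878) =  - 5^1 * 373^1 = - 1865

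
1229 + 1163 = 2392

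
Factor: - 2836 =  - 2^2*709^1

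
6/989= 6/989=0.01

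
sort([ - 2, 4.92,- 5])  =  [-5, - 2, 4.92]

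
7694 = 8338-644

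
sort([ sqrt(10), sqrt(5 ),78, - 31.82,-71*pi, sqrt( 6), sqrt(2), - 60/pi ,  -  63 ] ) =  [ - 71*pi, - 63, - 31.82, - 60/pi, sqrt(2 ), sqrt( 5), sqrt (6),  sqrt(10 ), 78 ] 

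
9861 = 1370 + 8491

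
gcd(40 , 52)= 4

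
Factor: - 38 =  - 2^1*19^1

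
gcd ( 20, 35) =5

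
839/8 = 104 + 7/8 = 104.88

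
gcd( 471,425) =1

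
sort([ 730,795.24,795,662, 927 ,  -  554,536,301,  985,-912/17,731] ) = [ - 554,-912/17,301,536,662,730,731,795, 795.24, 927 , 985]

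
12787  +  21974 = 34761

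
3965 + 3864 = 7829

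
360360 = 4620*78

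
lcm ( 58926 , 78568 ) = 235704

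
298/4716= 149/2358 = 0.06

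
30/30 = 1 = 1.00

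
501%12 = 9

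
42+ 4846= 4888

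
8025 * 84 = 674100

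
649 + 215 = 864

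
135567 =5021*27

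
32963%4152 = 3899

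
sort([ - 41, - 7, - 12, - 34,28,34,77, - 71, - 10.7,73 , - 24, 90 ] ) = [ - 71, - 41, - 34, - 24,-12 , - 10.7, - 7, 28, 34, 73,77,90]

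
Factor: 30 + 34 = 64 = 2^6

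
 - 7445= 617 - 8062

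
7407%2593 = 2221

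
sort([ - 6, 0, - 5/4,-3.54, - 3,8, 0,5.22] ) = [ - 6, - 3.54  ,-3, - 5/4,0, 0,  5.22,8] 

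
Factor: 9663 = 3^1 * 3221^1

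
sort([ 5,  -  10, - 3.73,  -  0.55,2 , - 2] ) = [- 10,-3.73, - 2, - 0.55,2 , 5] 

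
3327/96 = 34 + 21/32 = 34.66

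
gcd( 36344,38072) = 8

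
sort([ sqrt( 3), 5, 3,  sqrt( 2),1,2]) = [ 1,sqrt( 2), sqrt(3 ), 2,3, 5]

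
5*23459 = 117295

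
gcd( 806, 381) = 1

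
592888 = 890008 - 297120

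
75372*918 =69191496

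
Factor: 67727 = 11^1*47^1* 131^1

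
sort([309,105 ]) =[105, 309]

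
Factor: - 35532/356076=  - 47/471=- 3^ ( - 1 )*47^1*157^( - 1) 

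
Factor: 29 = 29^1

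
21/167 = 21/167 = 0.13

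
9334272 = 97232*96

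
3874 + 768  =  4642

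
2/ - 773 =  - 1  +  771/773 = -0.00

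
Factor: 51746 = 2^1 * 25873^1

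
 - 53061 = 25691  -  78752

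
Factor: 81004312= 2^3 * 47^1 * 97^1 * 2221^1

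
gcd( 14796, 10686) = 822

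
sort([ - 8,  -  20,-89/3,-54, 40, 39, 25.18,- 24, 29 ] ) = [ - 54, - 89/3,  -  24,-20,-8, 25.18, 29 , 39, 40 ]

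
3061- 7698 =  - 4637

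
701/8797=701/8797 = 0.08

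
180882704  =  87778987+93103717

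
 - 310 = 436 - 746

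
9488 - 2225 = 7263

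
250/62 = 4 + 1/31= 4.03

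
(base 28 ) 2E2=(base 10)1962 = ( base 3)2200200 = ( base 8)3652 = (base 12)1176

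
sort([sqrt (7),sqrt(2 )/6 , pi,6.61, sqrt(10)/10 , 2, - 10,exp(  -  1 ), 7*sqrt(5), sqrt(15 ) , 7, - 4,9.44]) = [ - 10, - 4,sqrt( 2)/6,  sqrt( 10 ) /10 , exp( - 1 ),2, sqrt( 7),  pi,sqrt(15),  6.61,  7,9.44,7*sqrt(5 )]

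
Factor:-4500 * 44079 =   -  2^2*3^3*5^3*7^1*2099^1 = - 198355500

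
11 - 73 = -62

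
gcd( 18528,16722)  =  6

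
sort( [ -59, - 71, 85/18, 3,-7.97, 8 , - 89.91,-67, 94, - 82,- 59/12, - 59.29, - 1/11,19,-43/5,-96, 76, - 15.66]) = [-96,-89.91,  -  82, - 71, - 67 ,-59.29,- 59, - 15.66,  -  43/5,-7.97,  -  59/12,-1/11, 3,85/18,8,19, 76,94 ] 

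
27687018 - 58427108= -30740090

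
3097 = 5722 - 2625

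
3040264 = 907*3352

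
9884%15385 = 9884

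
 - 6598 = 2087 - 8685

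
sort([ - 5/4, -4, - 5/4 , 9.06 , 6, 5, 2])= [ - 4  ,-5/4, - 5/4,2,5,  6,9.06]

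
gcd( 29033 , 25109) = 1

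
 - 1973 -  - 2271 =298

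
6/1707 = 2/569 = 0.00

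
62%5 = 2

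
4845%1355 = 780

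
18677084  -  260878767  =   - 242201683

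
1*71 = 71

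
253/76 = 253/76=3.33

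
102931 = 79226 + 23705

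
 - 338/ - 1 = 338/1 = 338.00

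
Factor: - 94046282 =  - 2^1*11^2*388621^1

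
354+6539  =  6893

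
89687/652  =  137+363/652 = 137.56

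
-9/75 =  - 3/25 =- 0.12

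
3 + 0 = 3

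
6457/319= 20 + 7/29 = 20.24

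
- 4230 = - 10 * 423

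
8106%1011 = 18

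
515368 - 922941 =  - 407573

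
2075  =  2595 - 520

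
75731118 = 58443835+17287283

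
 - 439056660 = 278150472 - 717207132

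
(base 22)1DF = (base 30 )Q5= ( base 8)1421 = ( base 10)785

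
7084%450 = 334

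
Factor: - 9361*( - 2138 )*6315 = 126387260670=   2^1*3^1*5^1*11^1*23^1*37^1 * 421^1*1069^1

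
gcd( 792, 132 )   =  132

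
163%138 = 25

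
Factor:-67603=- 67^1*  1009^1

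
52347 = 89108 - 36761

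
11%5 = 1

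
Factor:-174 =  - 2^1*  3^1*29^1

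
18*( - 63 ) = - 1134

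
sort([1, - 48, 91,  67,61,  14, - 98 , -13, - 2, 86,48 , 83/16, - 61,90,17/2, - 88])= [ - 98, - 88, - 61, - 48, - 13, - 2,1, 83/16,17/2,14, 48, 61, 67,86, 90, 91]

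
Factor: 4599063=3^2*7^1 * 37^1*1973^1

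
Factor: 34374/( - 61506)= - 3^( - 2 )* 67^( - 1)*337^1 = - 337/603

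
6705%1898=1011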